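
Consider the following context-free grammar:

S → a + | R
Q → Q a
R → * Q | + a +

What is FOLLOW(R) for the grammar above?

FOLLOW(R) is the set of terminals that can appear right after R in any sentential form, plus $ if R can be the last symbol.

We compute FOLLOW(R) using the standard algorithm.
FOLLOW(S) starts with {$}.
FIRST(Q) = {}
FIRST(R) = {*, +}
FIRST(S) = {*, +, a}
FOLLOW(Q) = {$, a}
FOLLOW(R) = {$}
FOLLOW(S) = {$}
Therefore, FOLLOW(R) = {$}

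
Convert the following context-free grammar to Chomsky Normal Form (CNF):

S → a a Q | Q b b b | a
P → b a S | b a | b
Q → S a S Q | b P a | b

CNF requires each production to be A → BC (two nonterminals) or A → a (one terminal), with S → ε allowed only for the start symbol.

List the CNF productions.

TA → a; TB → b; S → a; P → b; Q → b; S → TA X0; X0 → TA Q; S → Q X1; X1 → TB X2; X2 → TB TB; P → TB X3; X3 → TA S; P → TB TA; Q → S X4; X4 → TA X5; X5 → S Q; Q → TB X6; X6 → P TA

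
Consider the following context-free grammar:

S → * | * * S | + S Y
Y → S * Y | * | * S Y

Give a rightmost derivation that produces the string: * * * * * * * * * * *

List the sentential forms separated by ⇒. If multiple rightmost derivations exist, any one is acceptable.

S ⇒ * * S ⇒ * * * * S ⇒ * * * * * * S ⇒ * * * * * * * * S ⇒ * * * * * * * * * * S ⇒ * * * * * * * * * * *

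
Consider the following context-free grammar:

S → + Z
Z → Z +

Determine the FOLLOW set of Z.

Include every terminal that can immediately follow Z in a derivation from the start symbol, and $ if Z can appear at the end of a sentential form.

We compute FOLLOW(Z) using the standard algorithm.
FOLLOW(S) starts with {$}.
FIRST(S) = {+}
FIRST(Z) = {}
FOLLOW(S) = {$}
FOLLOW(Z) = {$, +}
Therefore, FOLLOW(Z) = {$, +}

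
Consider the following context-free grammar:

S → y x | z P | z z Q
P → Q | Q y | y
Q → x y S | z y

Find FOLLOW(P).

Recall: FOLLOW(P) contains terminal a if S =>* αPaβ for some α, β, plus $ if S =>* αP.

We compute FOLLOW(P) using the standard algorithm.
FOLLOW(S) starts with {$}.
FIRST(P) = {x, y, z}
FIRST(Q) = {x, z}
FIRST(S) = {y, z}
FOLLOW(P) = {$, y}
FOLLOW(Q) = {$, y}
FOLLOW(S) = {$, y}
Therefore, FOLLOW(P) = {$, y}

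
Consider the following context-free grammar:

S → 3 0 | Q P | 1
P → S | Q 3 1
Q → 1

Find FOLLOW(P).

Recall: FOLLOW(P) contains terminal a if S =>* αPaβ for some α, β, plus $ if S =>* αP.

We compute FOLLOW(P) using the standard algorithm.
FOLLOW(S) starts with {$}.
FIRST(P) = {1, 3}
FIRST(Q) = {1}
FIRST(S) = {1, 3}
FOLLOW(P) = {$}
FOLLOW(Q) = {1, 3}
FOLLOW(S) = {$}
Therefore, FOLLOW(P) = {$}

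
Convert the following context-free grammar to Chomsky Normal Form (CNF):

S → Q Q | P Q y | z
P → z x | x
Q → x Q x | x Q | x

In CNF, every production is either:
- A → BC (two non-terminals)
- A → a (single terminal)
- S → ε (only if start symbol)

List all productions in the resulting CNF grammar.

TY → y; S → z; TZ → z; TX → x; P → x; Q → x; S → Q Q; S → P X0; X0 → Q TY; P → TZ TX; Q → TX X1; X1 → Q TX; Q → TX Q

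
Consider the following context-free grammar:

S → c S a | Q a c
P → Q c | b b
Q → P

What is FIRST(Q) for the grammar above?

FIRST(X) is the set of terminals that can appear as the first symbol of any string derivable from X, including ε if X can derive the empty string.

We compute FIRST(Q) using the standard algorithm.
FIRST(P) = {b}
FIRST(Q) = {b}
FIRST(S) = {b, c}
Therefore, FIRST(Q) = {b}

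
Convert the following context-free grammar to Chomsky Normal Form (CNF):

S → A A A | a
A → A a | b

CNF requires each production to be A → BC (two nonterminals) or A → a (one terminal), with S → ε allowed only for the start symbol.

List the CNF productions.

S → a; TA → a; A → b; S → A X0; X0 → A A; A → A TA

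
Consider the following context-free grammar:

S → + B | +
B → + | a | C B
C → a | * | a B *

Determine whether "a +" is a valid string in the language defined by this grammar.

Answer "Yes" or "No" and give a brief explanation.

No - no valid derivation exists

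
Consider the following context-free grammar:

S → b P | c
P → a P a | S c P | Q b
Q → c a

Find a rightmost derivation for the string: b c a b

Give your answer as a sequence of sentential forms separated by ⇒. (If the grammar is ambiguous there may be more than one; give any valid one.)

S ⇒ b P ⇒ b Q b ⇒ b c a b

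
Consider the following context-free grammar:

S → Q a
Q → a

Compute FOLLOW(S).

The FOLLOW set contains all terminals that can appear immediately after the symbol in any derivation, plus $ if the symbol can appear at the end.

We compute FOLLOW(S) using the standard algorithm.
FOLLOW(S) starts with {$}.
FIRST(Q) = {a}
FIRST(S) = {a}
FOLLOW(Q) = {a}
FOLLOW(S) = {$}
Therefore, FOLLOW(S) = {$}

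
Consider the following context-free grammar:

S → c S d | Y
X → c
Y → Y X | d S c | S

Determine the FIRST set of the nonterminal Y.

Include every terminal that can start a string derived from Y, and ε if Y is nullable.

We compute FIRST(Y) using the standard algorithm.
FIRST(S) = {c, d}
FIRST(X) = {c}
FIRST(Y) = {c, d}
Therefore, FIRST(Y) = {c, d}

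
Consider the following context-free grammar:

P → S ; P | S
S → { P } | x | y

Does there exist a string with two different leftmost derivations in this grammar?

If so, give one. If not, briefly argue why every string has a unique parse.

No - every string in the language has a unique leftmost derivation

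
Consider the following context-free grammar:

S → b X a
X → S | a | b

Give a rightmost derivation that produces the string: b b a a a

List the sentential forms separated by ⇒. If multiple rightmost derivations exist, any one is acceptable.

S ⇒ b X a ⇒ b S a ⇒ b b X a a ⇒ b b a a a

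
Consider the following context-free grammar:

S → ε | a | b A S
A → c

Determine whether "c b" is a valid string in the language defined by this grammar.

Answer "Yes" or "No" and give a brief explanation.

No - no valid derivation exists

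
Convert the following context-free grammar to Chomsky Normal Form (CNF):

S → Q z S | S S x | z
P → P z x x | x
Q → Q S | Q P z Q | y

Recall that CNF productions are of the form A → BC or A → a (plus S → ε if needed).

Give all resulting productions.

TZ → z; TX → x; S → z; P → x; Q → y; S → Q X0; X0 → TZ S; S → S X1; X1 → S TX; P → P X2; X2 → TZ X3; X3 → TX TX; Q → Q S; Q → Q X4; X4 → P X5; X5 → TZ Q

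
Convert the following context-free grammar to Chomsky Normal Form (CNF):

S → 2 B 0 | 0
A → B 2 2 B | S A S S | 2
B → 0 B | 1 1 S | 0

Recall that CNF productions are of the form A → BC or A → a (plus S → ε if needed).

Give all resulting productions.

T2 → 2; T0 → 0; S → 0; A → 2; T1 → 1; B → 0; S → T2 X0; X0 → B T0; A → B X1; X1 → T2 X2; X2 → T2 B; A → S X3; X3 → A X4; X4 → S S; B → T0 B; B → T1 X5; X5 → T1 S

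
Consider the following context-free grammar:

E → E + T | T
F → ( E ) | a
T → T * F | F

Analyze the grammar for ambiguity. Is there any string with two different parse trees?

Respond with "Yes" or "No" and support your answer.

No - the grammar is unambiguous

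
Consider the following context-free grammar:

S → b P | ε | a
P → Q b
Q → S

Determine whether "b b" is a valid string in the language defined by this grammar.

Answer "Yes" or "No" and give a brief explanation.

Yes - a valid derivation exists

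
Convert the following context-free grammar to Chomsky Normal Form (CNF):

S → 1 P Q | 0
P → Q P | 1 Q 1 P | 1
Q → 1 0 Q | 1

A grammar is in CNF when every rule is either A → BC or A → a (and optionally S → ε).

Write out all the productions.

T1 → 1; S → 0; P → 1; T0 → 0; Q → 1; S → T1 X0; X0 → P Q; P → Q P; P → T1 X1; X1 → Q X2; X2 → T1 P; Q → T1 X3; X3 → T0 Q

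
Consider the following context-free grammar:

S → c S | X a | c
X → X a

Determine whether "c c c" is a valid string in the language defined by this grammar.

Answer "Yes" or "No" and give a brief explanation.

Yes - a valid derivation exists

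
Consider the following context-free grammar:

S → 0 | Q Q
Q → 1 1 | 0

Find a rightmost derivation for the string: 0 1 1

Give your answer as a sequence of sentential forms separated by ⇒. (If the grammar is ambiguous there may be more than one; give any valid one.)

S ⇒ Q Q ⇒ Q 1 1 ⇒ 0 1 1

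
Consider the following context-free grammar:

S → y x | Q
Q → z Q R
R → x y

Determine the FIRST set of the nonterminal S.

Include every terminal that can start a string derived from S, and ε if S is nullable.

We compute FIRST(S) using the standard algorithm.
FIRST(Q) = {z}
FIRST(R) = {x}
FIRST(S) = {y, z}
Therefore, FIRST(S) = {y, z}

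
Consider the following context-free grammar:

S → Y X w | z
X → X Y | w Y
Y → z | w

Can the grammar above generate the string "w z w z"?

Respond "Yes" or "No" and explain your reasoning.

No - no valid derivation exists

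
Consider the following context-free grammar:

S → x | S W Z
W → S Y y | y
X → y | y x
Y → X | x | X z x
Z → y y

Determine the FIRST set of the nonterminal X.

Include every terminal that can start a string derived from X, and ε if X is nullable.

We compute FIRST(X) using the standard algorithm.
FIRST(S) = {x}
FIRST(W) = {x, y}
FIRST(X) = {y}
FIRST(Y) = {x, y}
FIRST(Z) = {y}
Therefore, FIRST(X) = {y}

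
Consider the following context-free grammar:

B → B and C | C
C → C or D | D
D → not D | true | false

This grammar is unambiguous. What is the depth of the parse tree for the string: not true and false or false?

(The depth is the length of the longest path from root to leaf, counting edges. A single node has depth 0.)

5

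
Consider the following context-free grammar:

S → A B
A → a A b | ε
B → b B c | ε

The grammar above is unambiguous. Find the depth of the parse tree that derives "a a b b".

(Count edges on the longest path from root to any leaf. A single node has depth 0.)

4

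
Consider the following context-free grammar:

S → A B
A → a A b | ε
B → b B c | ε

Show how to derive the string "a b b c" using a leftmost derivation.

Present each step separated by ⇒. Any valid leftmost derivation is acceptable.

S ⇒ A B ⇒ a A b B ⇒ a b B ⇒ a b b B c ⇒ a b b c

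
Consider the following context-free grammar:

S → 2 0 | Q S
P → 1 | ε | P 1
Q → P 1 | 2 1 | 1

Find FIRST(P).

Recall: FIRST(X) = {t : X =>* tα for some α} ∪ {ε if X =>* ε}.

We compute FIRST(P) using the standard algorithm.
FIRST(P) = {1, ε}
FIRST(Q) = {1, 2}
FIRST(S) = {1, 2}
Therefore, FIRST(P) = {1, ε}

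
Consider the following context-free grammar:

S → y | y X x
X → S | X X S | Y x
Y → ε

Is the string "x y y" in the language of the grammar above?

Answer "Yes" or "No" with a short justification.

No - no valid derivation exists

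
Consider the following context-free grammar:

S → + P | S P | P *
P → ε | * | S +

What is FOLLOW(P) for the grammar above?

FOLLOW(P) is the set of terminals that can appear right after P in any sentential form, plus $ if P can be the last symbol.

We compute FOLLOW(P) using the standard algorithm.
FOLLOW(S) starts with {$}.
FIRST(P) = {*, +, ε}
FIRST(S) = {*, +}
FOLLOW(P) = {$, *, +}
FOLLOW(S) = {$, *, +}
Therefore, FOLLOW(P) = {$, *, +}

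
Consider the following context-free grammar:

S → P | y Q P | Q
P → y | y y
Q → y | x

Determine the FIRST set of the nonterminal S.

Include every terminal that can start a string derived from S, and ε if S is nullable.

We compute FIRST(S) using the standard algorithm.
FIRST(P) = {y}
FIRST(Q) = {x, y}
FIRST(S) = {x, y}
Therefore, FIRST(S) = {x, y}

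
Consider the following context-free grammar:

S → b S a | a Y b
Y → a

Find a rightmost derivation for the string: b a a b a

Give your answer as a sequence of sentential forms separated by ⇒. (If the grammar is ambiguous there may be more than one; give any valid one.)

S ⇒ b S a ⇒ b a Y b a ⇒ b a a b a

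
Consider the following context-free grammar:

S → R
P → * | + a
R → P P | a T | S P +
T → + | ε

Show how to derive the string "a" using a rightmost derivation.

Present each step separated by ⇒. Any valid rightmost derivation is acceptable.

S ⇒ R ⇒ a T ⇒ a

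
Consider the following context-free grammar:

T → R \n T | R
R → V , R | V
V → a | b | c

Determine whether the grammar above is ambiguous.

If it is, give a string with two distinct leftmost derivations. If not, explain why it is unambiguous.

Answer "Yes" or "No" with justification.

No - the grammar is unambiguous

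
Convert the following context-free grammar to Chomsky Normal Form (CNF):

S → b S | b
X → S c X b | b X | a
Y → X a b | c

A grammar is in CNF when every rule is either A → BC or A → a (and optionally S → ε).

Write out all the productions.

TB → b; S → b; TC → c; X → a; TA → a; Y → c; S → TB S; X → S X0; X0 → TC X1; X1 → X TB; X → TB X; Y → X X2; X2 → TA TB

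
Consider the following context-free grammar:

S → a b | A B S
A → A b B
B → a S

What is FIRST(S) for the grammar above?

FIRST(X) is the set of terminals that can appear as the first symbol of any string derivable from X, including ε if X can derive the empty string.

We compute FIRST(S) using the standard algorithm.
FIRST(A) = {}
FIRST(B) = {a}
FIRST(S) = {a}
Therefore, FIRST(S) = {a}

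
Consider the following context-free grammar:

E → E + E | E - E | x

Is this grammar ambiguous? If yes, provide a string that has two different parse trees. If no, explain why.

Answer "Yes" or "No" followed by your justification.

Yes - the string 'x + x - x - x' has two distinct leftmost derivations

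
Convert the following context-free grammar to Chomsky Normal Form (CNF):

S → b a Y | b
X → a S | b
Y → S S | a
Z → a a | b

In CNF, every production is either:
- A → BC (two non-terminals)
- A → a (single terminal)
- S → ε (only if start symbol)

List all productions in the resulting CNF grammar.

TB → b; TA → a; S → b; X → b; Y → a; Z → b; S → TB X0; X0 → TA Y; X → TA S; Y → S S; Z → TA TA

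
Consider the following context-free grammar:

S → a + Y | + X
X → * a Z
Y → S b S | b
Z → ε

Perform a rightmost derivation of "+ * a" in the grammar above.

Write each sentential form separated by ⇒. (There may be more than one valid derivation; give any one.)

S ⇒ + X ⇒ + * a Z ⇒ + * a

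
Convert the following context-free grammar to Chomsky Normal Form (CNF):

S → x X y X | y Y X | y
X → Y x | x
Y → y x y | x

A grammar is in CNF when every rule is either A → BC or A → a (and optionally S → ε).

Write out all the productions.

TX → x; TY → y; S → y; X → x; Y → x; S → TX X0; X0 → X X1; X1 → TY X; S → TY X2; X2 → Y X; X → Y TX; Y → TY X3; X3 → TX TY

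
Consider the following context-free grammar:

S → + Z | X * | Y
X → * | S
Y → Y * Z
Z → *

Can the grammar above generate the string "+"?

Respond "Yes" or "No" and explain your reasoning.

No - no valid derivation exists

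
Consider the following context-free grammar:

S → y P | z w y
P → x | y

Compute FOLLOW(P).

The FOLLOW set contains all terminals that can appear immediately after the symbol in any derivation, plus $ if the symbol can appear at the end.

We compute FOLLOW(P) using the standard algorithm.
FOLLOW(S) starts with {$}.
FIRST(P) = {x, y}
FIRST(S) = {y, z}
FOLLOW(P) = {$}
FOLLOW(S) = {$}
Therefore, FOLLOW(P) = {$}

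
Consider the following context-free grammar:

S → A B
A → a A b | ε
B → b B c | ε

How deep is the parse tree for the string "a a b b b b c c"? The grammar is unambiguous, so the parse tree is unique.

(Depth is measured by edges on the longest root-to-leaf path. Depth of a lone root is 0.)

4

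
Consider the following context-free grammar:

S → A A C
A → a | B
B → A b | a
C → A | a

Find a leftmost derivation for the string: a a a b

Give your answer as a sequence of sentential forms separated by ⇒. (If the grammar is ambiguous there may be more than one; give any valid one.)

S ⇒ A A C ⇒ a A C ⇒ a a C ⇒ a a A ⇒ a a B ⇒ a a A b ⇒ a a a b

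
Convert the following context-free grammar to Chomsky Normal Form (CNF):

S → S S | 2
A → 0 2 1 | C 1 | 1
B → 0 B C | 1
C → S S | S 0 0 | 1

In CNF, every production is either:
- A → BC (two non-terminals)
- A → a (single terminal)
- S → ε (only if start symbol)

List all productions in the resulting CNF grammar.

S → 2; T0 → 0; T2 → 2; T1 → 1; A → 1; B → 1; C → 1; S → S S; A → T0 X0; X0 → T2 T1; A → C T1; B → T0 X1; X1 → B C; C → S S; C → S X2; X2 → T0 T0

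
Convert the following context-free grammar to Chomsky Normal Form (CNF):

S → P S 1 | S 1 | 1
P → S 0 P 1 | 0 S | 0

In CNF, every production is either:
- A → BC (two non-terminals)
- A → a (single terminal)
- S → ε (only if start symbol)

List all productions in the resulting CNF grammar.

T1 → 1; S → 1; T0 → 0; P → 0; S → P X0; X0 → S T1; S → S T1; P → S X1; X1 → T0 X2; X2 → P T1; P → T0 S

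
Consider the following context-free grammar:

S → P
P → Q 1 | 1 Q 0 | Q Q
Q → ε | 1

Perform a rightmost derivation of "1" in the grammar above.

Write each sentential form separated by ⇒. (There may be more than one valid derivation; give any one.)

S ⇒ P ⇒ Q 1 ⇒ 1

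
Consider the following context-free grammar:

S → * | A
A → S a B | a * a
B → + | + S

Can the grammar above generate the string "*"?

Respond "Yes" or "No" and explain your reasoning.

Yes - a valid derivation exists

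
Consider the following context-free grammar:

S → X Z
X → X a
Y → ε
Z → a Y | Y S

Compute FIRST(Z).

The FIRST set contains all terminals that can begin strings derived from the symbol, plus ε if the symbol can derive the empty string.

We compute FIRST(Z) using the standard algorithm.
FIRST(S) = {}
FIRST(X) = {}
FIRST(Y) = {ε}
FIRST(Z) = {a}
Therefore, FIRST(Z) = {a}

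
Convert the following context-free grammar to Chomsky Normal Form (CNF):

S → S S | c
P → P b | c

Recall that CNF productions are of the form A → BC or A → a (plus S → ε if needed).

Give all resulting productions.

S → c; TB → b; P → c; S → S S; P → P TB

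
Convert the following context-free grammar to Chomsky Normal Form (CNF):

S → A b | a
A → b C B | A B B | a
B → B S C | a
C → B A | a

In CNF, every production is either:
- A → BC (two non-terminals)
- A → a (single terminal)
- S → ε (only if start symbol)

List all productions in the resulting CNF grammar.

TB → b; S → a; A → a; B → a; C → a; S → A TB; A → TB X0; X0 → C B; A → A X1; X1 → B B; B → B X2; X2 → S C; C → B A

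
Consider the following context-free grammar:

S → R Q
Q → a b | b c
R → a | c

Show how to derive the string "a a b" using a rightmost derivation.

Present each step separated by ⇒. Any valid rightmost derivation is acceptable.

S ⇒ R Q ⇒ R a b ⇒ a a b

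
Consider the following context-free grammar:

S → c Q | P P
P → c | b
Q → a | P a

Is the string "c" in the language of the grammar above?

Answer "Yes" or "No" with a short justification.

No - no valid derivation exists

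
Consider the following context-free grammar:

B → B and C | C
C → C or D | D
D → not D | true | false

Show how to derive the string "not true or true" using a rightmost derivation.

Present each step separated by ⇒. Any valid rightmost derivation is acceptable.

B ⇒ C ⇒ C or D ⇒ C or true ⇒ D or true ⇒ not D or true ⇒ not true or true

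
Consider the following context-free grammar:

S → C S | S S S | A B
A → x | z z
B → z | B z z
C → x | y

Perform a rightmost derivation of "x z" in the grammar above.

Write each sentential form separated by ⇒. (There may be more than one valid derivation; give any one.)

S ⇒ A B ⇒ A z ⇒ x z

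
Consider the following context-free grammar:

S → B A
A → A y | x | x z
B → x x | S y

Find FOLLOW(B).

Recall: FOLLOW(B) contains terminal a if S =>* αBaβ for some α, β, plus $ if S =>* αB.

We compute FOLLOW(B) using the standard algorithm.
FOLLOW(S) starts with {$}.
FIRST(A) = {x}
FIRST(B) = {x}
FIRST(S) = {x}
FOLLOW(A) = {$, y}
FOLLOW(B) = {x}
FOLLOW(S) = {$, y}
Therefore, FOLLOW(B) = {x}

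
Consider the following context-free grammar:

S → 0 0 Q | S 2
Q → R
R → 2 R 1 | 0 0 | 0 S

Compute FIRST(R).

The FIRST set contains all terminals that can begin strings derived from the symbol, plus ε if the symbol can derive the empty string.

We compute FIRST(R) using the standard algorithm.
FIRST(Q) = {0, 2}
FIRST(R) = {0, 2}
FIRST(S) = {0}
Therefore, FIRST(R) = {0, 2}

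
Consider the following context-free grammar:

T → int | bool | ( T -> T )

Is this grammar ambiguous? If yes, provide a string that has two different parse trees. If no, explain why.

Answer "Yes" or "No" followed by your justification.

No - the grammar is unambiguous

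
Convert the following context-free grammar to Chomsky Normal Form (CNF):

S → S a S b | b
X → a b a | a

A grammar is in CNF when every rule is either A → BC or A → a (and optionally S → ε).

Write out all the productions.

TA → a; TB → b; S → b; X → a; S → S X0; X0 → TA X1; X1 → S TB; X → TA X2; X2 → TB TA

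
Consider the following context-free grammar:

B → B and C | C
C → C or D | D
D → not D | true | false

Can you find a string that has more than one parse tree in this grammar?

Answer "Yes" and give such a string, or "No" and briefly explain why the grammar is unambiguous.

No - the grammar is unambiguous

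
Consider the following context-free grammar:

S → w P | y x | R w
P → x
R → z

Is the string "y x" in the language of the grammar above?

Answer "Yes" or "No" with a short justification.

Yes - a valid derivation exists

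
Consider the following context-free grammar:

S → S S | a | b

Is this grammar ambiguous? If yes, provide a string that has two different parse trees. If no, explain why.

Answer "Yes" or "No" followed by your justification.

Yes - the string 'b a b' has two distinct leftmost derivations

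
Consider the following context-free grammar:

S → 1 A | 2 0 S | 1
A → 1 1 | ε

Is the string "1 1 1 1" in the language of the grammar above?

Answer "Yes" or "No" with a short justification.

No - no valid derivation exists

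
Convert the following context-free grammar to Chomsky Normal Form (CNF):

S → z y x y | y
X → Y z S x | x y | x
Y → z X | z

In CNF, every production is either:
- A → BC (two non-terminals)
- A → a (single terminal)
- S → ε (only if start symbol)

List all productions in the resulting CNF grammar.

TZ → z; TY → y; TX → x; S → y; X → x; Y → z; S → TZ X0; X0 → TY X1; X1 → TX TY; X → Y X2; X2 → TZ X3; X3 → S TX; X → TX TY; Y → TZ X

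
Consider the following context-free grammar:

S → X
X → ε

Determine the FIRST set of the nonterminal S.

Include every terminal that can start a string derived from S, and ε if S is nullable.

We compute FIRST(S) using the standard algorithm.
FIRST(S) = {ε}
FIRST(X) = {ε}
Therefore, FIRST(S) = {ε}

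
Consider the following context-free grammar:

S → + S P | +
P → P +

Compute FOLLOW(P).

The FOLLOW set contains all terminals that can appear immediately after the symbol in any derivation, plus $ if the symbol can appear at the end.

We compute FOLLOW(P) using the standard algorithm.
FOLLOW(S) starts with {$}.
FIRST(P) = {}
FIRST(S) = {+}
FOLLOW(P) = {$, +}
FOLLOW(S) = {$}
Therefore, FOLLOW(P) = {$, +}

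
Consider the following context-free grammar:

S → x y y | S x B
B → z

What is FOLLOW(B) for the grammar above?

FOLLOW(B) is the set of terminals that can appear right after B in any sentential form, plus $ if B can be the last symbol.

We compute FOLLOW(B) using the standard algorithm.
FOLLOW(S) starts with {$}.
FIRST(B) = {z}
FIRST(S) = {x}
FOLLOW(B) = {$, x}
FOLLOW(S) = {$, x}
Therefore, FOLLOW(B) = {$, x}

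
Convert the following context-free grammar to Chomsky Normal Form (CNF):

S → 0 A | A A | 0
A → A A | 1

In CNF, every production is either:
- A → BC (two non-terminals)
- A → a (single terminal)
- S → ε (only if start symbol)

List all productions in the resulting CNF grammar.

T0 → 0; S → 0; A → 1; S → T0 A; S → A A; A → A A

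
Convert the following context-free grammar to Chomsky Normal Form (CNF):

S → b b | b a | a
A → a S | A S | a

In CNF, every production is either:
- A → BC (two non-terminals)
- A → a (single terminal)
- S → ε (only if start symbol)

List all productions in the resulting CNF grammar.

TB → b; TA → a; S → a; A → a; S → TB TB; S → TB TA; A → TA S; A → A S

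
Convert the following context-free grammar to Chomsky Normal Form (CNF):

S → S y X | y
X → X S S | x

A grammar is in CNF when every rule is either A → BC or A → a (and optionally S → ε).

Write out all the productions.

TY → y; S → y; X → x; S → S X0; X0 → TY X; X → X X1; X1 → S S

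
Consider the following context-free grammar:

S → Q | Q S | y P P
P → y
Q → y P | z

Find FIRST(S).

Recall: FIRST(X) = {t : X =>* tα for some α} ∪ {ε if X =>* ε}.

We compute FIRST(S) using the standard algorithm.
FIRST(P) = {y}
FIRST(Q) = {y, z}
FIRST(S) = {y, z}
Therefore, FIRST(S) = {y, z}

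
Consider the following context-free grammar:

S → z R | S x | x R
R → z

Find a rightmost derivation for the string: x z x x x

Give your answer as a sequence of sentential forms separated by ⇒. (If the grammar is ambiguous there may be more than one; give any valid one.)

S ⇒ S x ⇒ S x x ⇒ S x x x ⇒ x R x x x ⇒ x z x x x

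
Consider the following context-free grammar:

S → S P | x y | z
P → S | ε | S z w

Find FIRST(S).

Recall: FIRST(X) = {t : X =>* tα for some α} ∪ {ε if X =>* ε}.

We compute FIRST(S) using the standard algorithm.
FIRST(P) = {x, z, ε}
FIRST(S) = {x, z}
Therefore, FIRST(S) = {x, z}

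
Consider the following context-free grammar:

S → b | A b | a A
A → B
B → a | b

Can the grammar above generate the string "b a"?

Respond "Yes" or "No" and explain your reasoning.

No - no valid derivation exists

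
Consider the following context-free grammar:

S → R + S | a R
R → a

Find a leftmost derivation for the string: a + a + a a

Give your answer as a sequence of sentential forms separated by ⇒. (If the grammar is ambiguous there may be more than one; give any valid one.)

S ⇒ R + S ⇒ a + S ⇒ a + R + S ⇒ a + a + S ⇒ a + a + a R ⇒ a + a + a a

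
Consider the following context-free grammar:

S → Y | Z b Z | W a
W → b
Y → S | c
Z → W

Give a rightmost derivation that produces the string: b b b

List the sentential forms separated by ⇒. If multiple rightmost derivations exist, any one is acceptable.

S ⇒ Z b Z ⇒ Z b W ⇒ Z b b ⇒ W b b ⇒ b b b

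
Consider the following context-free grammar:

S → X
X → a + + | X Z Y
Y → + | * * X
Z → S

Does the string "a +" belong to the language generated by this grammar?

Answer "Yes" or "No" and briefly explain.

No - no valid derivation exists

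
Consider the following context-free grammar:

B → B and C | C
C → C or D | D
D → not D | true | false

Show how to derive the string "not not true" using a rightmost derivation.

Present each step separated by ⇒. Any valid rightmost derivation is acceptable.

B ⇒ C ⇒ D ⇒ not D ⇒ not not D ⇒ not not true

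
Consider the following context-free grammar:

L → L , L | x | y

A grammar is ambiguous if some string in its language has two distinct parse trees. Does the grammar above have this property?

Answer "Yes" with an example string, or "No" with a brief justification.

Yes - the string 'y , x , x , y , x' has two distinct parse trees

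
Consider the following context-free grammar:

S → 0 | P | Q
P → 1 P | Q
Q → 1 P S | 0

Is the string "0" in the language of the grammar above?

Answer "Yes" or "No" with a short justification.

Yes - a valid derivation exists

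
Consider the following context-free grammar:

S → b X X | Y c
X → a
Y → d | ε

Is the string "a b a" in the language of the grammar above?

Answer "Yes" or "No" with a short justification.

No - no valid derivation exists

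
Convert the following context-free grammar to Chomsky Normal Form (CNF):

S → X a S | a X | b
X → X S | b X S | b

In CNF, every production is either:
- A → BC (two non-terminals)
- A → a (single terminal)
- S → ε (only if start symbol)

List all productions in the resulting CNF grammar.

TA → a; S → b; TB → b; X → b; S → X X0; X0 → TA S; S → TA X; X → X S; X → TB X1; X1 → X S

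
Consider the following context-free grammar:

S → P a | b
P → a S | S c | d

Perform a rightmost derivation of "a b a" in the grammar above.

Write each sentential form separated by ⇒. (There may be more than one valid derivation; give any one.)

S ⇒ P a ⇒ a S a ⇒ a b a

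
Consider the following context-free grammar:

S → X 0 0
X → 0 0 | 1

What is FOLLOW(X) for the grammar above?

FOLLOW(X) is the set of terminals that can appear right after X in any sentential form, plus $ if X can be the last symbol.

We compute FOLLOW(X) using the standard algorithm.
FOLLOW(S) starts with {$}.
FIRST(S) = {0, 1}
FIRST(X) = {0, 1}
FOLLOW(S) = {$}
FOLLOW(X) = {0}
Therefore, FOLLOW(X) = {0}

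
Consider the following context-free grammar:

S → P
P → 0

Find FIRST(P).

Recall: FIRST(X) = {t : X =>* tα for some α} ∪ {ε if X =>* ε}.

We compute FIRST(P) using the standard algorithm.
FIRST(P) = {0}
FIRST(S) = {0}
Therefore, FIRST(P) = {0}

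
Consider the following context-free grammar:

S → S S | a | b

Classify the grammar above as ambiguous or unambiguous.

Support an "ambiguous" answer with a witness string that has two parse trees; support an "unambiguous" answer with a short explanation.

Ambiguous - the string 'b a a b' has two distinct parse trees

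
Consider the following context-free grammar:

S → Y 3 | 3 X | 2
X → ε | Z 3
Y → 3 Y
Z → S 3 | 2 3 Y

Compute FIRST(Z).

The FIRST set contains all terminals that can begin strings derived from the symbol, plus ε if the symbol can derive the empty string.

We compute FIRST(Z) using the standard algorithm.
FIRST(S) = {2, 3}
FIRST(X) = {2, 3, ε}
FIRST(Y) = {3}
FIRST(Z) = {2, 3}
Therefore, FIRST(Z) = {2, 3}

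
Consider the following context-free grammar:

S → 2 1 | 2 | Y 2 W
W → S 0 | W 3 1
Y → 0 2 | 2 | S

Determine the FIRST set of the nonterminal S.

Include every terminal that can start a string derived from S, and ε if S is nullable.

We compute FIRST(S) using the standard algorithm.
FIRST(S) = {0, 2}
FIRST(W) = {0, 2}
FIRST(Y) = {0, 2}
Therefore, FIRST(S) = {0, 2}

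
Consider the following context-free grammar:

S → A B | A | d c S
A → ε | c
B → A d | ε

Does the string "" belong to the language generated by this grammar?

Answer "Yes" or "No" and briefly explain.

Yes - a valid derivation exists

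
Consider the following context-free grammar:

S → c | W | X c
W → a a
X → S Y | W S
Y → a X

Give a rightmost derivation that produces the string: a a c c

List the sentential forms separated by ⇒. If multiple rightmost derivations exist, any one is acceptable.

S ⇒ X c ⇒ W S c ⇒ W c c ⇒ a a c c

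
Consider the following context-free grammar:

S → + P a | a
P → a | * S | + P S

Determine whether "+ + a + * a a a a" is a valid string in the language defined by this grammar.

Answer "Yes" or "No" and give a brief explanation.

No - no valid derivation exists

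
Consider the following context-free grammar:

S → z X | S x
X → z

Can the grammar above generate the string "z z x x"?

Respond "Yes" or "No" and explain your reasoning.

Yes - a valid derivation exists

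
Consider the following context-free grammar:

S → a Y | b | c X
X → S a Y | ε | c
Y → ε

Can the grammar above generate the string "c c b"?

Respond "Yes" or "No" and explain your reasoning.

No - no valid derivation exists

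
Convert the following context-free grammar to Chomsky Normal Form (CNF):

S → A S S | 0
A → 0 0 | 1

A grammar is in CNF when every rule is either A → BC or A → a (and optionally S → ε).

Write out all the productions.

S → 0; T0 → 0; A → 1; S → A X0; X0 → S S; A → T0 T0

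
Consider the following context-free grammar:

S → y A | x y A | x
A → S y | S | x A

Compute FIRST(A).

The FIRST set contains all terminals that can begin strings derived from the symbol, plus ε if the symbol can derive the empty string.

We compute FIRST(A) using the standard algorithm.
FIRST(A) = {x, y}
FIRST(S) = {x, y}
Therefore, FIRST(A) = {x, y}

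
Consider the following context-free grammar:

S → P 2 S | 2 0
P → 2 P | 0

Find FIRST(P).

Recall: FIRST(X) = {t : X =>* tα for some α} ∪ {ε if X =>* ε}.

We compute FIRST(P) using the standard algorithm.
FIRST(P) = {0, 2}
FIRST(S) = {0, 2}
Therefore, FIRST(P) = {0, 2}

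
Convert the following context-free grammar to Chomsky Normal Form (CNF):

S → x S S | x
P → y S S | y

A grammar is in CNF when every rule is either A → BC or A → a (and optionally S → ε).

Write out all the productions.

TX → x; S → x; TY → y; P → y; S → TX X0; X0 → S S; P → TY X1; X1 → S S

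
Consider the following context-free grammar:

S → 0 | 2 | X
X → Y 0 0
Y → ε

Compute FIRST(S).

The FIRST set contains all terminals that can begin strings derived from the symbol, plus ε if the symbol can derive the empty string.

We compute FIRST(S) using the standard algorithm.
FIRST(S) = {0, 2}
FIRST(X) = {0}
FIRST(Y) = {ε}
Therefore, FIRST(S) = {0, 2}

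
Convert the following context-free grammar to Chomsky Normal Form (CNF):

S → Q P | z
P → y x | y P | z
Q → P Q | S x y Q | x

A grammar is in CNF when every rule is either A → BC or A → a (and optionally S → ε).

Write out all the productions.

S → z; TY → y; TX → x; P → z; Q → x; S → Q P; P → TY TX; P → TY P; Q → P Q; Q → S X0; X0 → TX X1; X1 → TY Q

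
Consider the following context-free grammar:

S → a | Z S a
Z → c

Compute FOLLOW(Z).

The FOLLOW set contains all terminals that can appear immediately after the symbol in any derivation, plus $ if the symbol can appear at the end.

We compute FOLLOW(Z) using the standard algorithm.
FOLLOW(S) starts with {$}.
FIRST(S) = {a, c}
FIRST(Z) = {c}
FOLLOW(S) = {$, a}
FOLLOW(Z) = {a, c}
Therefore, FOLLOW(Z) = {a, c}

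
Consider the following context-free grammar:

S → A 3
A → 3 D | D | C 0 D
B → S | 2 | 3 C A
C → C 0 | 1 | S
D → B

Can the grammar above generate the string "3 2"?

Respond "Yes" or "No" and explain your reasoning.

No - no valid derivation exists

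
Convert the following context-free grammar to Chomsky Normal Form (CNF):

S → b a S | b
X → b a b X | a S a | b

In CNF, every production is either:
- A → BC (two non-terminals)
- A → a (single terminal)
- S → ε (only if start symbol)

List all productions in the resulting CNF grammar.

TB → b; TA → a; S → b; X → b; S → TB X0; X0 → TA S; X → TB X1; X1 → TA X2; X2 → TB X; X → TA X3; X3 → S TA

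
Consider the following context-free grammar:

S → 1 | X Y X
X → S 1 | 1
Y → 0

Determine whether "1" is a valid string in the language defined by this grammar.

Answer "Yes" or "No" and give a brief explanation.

Yes - a valid derivation exists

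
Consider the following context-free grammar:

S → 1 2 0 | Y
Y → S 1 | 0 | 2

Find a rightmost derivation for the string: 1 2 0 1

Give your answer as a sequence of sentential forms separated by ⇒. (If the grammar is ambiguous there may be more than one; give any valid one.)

S ⇒ Y ⇒ S 1 ⇒ 1 2 0 1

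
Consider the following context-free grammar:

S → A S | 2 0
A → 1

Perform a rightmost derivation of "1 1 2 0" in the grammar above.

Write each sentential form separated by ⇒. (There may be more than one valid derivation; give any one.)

S ⇒ A S ⇒ A A S ⇒ A A 2 0 ⇒ A 1 2 0 ⇒ 1 1 2 0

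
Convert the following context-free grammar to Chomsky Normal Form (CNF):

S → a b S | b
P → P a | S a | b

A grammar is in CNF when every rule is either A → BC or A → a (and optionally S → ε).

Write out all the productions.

TA → a; TB → b; S → b; P → b; S → TA X0; X0 → TB S; P → P TA; P → S TA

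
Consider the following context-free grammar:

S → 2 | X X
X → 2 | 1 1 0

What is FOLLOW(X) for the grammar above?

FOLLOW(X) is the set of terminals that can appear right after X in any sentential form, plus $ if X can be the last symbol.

We compute FOLLOW(X) using the standard algorithm.
FOLLOW(S) starts with {$}.
FIRST(S) = {1, 2}
FIRST(X) = {1, 2}
FOLLOW(S) = {$}
FOLLOW(X) = {$, 1, 2}
Therefore, FOLLOW(X) = {$, 1, 2}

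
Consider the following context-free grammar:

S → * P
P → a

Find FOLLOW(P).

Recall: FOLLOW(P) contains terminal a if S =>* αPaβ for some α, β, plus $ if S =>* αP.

We compute FOLLOW(P) using the standard algorithm.
FOLLOW(S) starts with {$}.
FIRST(P) = {a}
FIRST(S) = {*}
FOLLOW(P) = {$}
FOLLOW(S) = {$}
Therefore, FOLLOW(P) = {$}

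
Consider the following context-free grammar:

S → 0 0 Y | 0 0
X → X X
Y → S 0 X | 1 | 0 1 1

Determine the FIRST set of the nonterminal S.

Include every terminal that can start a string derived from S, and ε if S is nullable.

We compute FIRST(S) using the standard algorithm.
FIRST(S) = {0}
FIRST(X) = {}
FIRST(Y) = {0, 1}
Therefore, FIRST(S) = {0}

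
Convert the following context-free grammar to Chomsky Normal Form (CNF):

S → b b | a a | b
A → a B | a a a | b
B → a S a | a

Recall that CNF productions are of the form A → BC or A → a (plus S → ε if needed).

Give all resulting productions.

TB → b; TA → a; S → b; A → b; B → a; S → TB TB; S → TA TA; A → TA B; A → TA X0; X0 → TA TA; B → TA X1; X1 → S TA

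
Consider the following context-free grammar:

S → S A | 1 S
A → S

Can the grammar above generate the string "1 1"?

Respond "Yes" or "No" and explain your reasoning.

No - no valid derivation exists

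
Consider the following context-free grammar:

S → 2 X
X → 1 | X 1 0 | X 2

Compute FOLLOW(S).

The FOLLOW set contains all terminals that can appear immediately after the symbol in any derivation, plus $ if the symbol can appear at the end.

We compute FOLLOW(S) using the standard algorithm.
FOLLOW(S) starts with {$}.
FIRST(S) = {2}
FIRST(X) = {1}
FOLLOW(S) = {$}
FOLLOW(X) = {$, 1, 2}
Therefore, FOLLOW(S) = {$}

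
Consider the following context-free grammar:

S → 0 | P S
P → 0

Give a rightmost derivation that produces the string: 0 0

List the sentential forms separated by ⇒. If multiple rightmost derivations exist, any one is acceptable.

S ⇒ P S ⇒ P 0 ⇒ 0 0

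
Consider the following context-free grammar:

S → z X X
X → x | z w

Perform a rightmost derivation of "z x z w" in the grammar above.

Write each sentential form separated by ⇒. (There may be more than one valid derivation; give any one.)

S ⇒ z X X ⇒ z X z w ⇒ z x z w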